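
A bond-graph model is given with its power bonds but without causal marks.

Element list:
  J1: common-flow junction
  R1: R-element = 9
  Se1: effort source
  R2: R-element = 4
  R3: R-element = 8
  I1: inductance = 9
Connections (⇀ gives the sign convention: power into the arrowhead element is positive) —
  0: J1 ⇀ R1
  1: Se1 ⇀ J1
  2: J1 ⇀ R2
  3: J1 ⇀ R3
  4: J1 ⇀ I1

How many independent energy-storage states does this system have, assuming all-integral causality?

b1 stroke at J1  (Se1: effort source, stroke at far end)
b4 stroke at I1  (I1 integral (f out))
b0 stroke at J1  (J1: bond 4 brought flow, rest push out)
b2 stroke at J1  (J1: bond 4 brought flow, rest push out)
b3 stroke at J1  (1-jn J1 has f-setter on 4)

1  (I1 all integral)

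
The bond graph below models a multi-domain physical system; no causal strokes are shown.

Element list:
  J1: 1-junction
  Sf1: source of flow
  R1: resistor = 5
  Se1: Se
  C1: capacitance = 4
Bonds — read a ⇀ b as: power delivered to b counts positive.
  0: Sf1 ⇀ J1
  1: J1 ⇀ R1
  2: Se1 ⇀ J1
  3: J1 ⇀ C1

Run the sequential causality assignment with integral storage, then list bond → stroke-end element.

b0 stroke at Sf1  (Sf1 (Sf) sets flow on bond)
b2 stroke at J1  (source Se1 imposes e)
b1 stroke at J1  (common-f at J1 fixed by 0)
b3 stroke at J1  (1-jn J1 has f-setter on 0)

#0 →Sf1
#1 →J1
#2 →J1
#3 →J1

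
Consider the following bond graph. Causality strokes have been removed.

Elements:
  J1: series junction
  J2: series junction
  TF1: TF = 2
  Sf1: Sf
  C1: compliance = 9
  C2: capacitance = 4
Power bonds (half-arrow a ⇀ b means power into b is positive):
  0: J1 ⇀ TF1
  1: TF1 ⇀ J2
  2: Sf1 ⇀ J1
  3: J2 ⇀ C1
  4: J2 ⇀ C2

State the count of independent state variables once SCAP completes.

bond 2 stroke→Sf1  (Sf1 fixes flow; stroke at Sf1)
bond 0 stroke→J1  (common-f at J1 fixed by 2)
bond 1 stroke→TF1  (TF1 one-in-one-out from 0)
bond 3 stroke→J2  (J2: bond 1 brought flow, rest push out)
bond 4 stroke→J2  (J2: bond 1 brought flow, rest push out)

2  (C1, C2 all integral)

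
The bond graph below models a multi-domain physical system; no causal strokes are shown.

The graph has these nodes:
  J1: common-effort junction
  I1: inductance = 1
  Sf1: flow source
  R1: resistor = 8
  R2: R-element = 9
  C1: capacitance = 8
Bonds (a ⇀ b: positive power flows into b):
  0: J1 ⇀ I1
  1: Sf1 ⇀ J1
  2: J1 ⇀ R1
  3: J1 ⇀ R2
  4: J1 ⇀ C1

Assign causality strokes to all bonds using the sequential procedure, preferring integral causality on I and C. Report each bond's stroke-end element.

#1 →Sf1  (Sf1 (Sf) sets flow on bond)
#0 →I1  (prefer integral on I1)
#4 →J1  (C1: C, integral causality)
#2 →R1  (J1: bond 4 brought effort, rest push out)
#3 →R2  (J1: bond 4 brought effort, rest push out)

b0 →I1
b1 →Sf1
b2 →R1
b3 →R2
b4 →J1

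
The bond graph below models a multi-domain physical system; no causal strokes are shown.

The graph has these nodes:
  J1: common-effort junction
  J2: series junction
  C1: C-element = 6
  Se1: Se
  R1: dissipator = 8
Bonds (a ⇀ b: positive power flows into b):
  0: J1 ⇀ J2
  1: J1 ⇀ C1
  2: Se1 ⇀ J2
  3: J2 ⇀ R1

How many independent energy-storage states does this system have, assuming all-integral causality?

bond 2 stroke→J2  (source Se1 imposes e)
bond 1 stroke→J1  (prefer integral on C1)
bond 0 stroke→J2  (J1 effort already set via bond 1)
bond 3 stroke→R1  (J2 needs exactly one f-in)

1  (C1 all integral)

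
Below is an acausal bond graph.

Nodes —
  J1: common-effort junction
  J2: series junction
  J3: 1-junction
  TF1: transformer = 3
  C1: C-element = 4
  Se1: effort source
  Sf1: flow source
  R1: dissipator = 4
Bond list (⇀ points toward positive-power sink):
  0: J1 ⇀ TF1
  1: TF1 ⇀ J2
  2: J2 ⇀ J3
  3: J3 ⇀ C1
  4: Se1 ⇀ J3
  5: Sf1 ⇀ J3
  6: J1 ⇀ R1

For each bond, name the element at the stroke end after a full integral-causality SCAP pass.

β4 stroke→J3  (Se1 fixes effort; stroke away)
β5 stroke→Sf1  (source Sf1 imposes f)
β2 stroke→J3  (J3: bond 5 brought flow, rest push out)
β3 stroke→J3  (J3 flow already set via bond 5)
β1 stroke→J2  (J2 flow already set via bond 2)
β0 stroke→TF1  (TF TF1: opposite of bond 1)
β6 stroke→J1  (J1 needs exactly one e-in)

β0 |TF1
β1 |J2
β2 |J3
β3 |J3
β4 |J3
β5 |Sf1
β6 |J1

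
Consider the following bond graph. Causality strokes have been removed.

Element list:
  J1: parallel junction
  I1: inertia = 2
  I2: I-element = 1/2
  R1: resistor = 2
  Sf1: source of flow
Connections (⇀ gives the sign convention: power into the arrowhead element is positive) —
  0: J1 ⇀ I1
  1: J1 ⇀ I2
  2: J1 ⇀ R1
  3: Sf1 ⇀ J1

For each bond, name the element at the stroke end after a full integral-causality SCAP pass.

β3 stroke→Sf1  (Sf1: flow source, stroke at near end)
β0 stroke→I1  (I1: I, integral causality)
β1 stroke→I2  (I2 outputs flow p/I2)
β2 stroke→J1  (closing 0-jn rule on J1)

#0 stroke at I1
#1 stroke at I2
#2 stroke at J1
#3 stroke at Sf1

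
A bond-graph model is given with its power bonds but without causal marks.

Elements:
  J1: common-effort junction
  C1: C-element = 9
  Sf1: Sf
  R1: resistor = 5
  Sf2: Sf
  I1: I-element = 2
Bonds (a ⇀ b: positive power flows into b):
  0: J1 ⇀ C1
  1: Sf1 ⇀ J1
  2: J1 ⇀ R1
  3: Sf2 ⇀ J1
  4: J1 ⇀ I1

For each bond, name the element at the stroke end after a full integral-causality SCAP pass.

bond 0 |J1
bond 1 |Sf1
bond 2 |R1
bond 3 |Sf2
bond 4 |I1

bond 1 stroke at Sf1  (source Sf1 imposes f)
bond 3 stroke at Sf2  (Sf2: flow source, stroke at near end)
bond 0 stroke at J1  (prefer integral on C1)
bond 2 stroke at R1  (J1: bond 0 brought effort, rest push out)
bond 4 stroke at I1  (0-jn J1 has e-setter on 0)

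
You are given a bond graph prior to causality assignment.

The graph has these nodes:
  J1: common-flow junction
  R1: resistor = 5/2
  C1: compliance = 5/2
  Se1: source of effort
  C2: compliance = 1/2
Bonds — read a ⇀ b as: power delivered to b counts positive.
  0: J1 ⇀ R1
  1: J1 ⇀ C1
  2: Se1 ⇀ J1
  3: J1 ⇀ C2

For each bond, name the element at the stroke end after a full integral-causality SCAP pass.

b0 stroke at R1
b1 stroke at J1
b2 stroke at J1
b3 stroke at J1

b2 →J1  (Se1 (Se) sets effort on bond)
b1 →J1  (C1 outputs effort q/C1)
b3 →J1  (C2 integral (e out))
b0 →R1  (J1 needs exactly one f-in)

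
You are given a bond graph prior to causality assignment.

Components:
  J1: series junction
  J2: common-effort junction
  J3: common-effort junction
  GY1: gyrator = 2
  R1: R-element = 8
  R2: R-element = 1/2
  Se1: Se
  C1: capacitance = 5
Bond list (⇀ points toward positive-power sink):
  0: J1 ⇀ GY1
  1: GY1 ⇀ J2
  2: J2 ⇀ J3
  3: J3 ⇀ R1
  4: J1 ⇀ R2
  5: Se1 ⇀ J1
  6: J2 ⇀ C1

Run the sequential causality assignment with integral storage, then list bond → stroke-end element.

bond 0 →GY1
bond 1 →GY1
bond 2 →J3
bond 3 →R1
bond 4 →J1
bond 5 →J1
bond 6 →J2

#5 →J1  (source Se1 imposes e)
#6 →J2  (prefer integral on C1)
#1 →GY1  (J2 effort already set via bond 6)
#2 →J3  (J2: bond 6 brought effort, rest push out)
#3 →R1  (J3: bond 2 brought effort, rest push out)
#0 →GY1  (GY1: gyrator matches bond 1)
#4 →J1  (J1: bond 0 brought flow, rest push out)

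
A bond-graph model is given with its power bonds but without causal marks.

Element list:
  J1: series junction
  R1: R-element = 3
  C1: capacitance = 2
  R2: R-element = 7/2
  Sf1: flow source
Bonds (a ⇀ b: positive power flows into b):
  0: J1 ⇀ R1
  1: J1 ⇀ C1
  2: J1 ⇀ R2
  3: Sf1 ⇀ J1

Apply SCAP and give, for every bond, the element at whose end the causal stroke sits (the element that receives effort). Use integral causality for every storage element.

bond 3 |Sf1  (Sf1: flow source, stroke at near end)
bond 0 |J1  (J1: bond 3 brought flow, rest push out)
bond 1 |J1  (J1 flow already set via bond 3)
bond 2 |J1  (J1: bond 3 brought flow, rest push out)

bond 0 stroke→J1
bond 1 stroke→J1
bond 2 stroke→J1
bond 3 stroke→Sf1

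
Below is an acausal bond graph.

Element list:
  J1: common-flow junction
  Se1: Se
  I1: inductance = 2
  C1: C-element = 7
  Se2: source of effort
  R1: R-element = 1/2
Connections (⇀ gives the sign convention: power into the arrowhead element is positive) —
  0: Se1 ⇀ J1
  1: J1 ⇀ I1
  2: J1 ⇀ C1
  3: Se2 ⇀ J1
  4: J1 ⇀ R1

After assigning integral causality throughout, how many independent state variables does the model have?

bond 0 →J1  (source Se1 imposes e)
bond 3 →J1  (Se2 fixes effort; stroke away)
bond 1 →I1  (I1 outputs flow p/I1)
bond 2 →J1  (common-f at J1 fixed by 1)
bond 4 →J1  (common-f at J1 fixed by 1)

2  (C1, I1 all integral)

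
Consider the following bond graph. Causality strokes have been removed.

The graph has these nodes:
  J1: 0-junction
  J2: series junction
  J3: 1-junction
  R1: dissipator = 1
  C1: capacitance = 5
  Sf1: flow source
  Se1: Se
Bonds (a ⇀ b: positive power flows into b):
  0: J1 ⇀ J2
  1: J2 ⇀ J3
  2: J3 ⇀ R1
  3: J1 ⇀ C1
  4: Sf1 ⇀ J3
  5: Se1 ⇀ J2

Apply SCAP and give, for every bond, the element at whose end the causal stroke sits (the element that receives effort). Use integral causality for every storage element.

bond 4 |Sf1  (Sf1: flow source, stroke at near end)
bond 5 |J2  (Se1 (Se) sets effort on bond)
bond 1 |J3  (1-jn J3 has f-setter on 4)
bond 2 |J3  (J3 flow already set via bond 4)
bond 0 |J2  (common-f at J2 fixed by 1)
bond 3 |J1  (J1: last free bond brings effort in)

#0 stroke→J2
#1 stroke→J3
#2 stroke→J3
#3 stroke→J1
#4 stroke→Sf1
#5 stroke→J2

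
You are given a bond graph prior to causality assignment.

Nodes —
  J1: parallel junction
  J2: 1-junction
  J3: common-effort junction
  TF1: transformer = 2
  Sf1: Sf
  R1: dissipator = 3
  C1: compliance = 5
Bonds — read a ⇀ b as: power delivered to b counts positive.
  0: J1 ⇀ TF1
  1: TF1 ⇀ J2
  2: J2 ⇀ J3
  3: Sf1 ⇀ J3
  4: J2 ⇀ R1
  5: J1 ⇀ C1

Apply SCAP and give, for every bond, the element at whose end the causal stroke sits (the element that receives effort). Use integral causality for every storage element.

bond 3 stroke at Sf1  (Sf1 (Sf) sets flow on bond)
bond 2 stroke at J3  (closing 0-jn rule on J3)
bond 1 stroke at J2  (J2 flow already set via bond 2)
bond 4 stroke at J2  (J2: bond 2 brought flow, rest push out)
bond 0 stroke at TF1  (TF1 one-in-one-out from 1)
bond 5 stroke at J1  (J1 needs exactly one e-in)

b0 stroke at TF1
b1 stroke at J2
b2 stroke at J3
b3 stroke at Sf1
b4 stroke at J2
b5 stroke at J1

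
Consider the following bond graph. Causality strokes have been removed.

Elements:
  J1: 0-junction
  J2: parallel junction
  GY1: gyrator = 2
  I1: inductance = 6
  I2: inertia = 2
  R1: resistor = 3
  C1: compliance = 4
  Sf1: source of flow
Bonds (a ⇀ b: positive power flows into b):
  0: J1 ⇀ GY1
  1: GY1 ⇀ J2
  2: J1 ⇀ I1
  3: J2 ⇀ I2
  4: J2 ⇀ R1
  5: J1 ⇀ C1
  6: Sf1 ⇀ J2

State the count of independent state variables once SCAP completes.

b6 stroke at Sf1  (Sf1: flow source, stroke at near end)
b2 stroke at I1  (I1 integral (f out))
b3 stroke at I2  (I2 integral (f out))
b5 stroke at J1  (C1 outputs effort q/C1)
b0 stroke at GY1  (J1: bond 5 brought effort, rest push out)
b1 stroke at GY1  (GY1: gyrator matches bond 0)
b4 stroke at J2  (only one effort-in slot at J2)

3  (C1, I1, I2 all integral)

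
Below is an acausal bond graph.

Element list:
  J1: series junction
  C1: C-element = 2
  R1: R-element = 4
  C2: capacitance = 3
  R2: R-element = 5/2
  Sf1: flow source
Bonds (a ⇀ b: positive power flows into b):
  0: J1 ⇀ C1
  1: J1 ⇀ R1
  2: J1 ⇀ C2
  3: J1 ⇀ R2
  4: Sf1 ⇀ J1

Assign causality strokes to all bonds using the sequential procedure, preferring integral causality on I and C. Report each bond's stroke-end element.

#4 →Sf1  (Sf1 fixes flow; stroke at Sf1)
#0 →J1  (common-f at J1 fixed by 4)
#1 →J1  (J1: bond 4 brought flow, rest push out)
#2 →J1  (J1 flow already set via bond 4)
#3 →J1  (1-jn J1 has f-setter on 4)

bond 0 →J1
bond 1 →J1
bond 2 →J1
bond 3 →J1
bond 4 →Sf1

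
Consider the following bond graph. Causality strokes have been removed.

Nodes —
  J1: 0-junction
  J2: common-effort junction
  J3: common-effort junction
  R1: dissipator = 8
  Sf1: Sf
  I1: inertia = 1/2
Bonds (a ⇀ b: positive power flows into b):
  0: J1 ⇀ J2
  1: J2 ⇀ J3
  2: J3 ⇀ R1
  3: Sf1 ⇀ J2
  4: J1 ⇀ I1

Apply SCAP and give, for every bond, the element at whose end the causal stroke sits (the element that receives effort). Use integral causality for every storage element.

b3 →Sf1  (Sf1: flow source, stroke at near end)
b4 →I1  (I1 outputs flow p/I1)
b0 →J1  (J1: last free bond brings effort in)
b1 →J2  (only one effort-in slot at J2)
b2 →J3  (closing 0-jn rule on J3)

#0 →J1
#1 →J2
#2 →J3
#3 →Sf1
#4 →I1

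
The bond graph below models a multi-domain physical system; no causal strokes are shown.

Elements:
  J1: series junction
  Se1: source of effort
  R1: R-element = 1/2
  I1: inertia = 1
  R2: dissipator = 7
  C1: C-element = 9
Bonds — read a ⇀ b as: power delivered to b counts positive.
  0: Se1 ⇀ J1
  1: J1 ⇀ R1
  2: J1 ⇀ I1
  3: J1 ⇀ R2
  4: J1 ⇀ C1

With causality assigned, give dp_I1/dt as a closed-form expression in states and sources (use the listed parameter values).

dp_I1/dt = E_Se1 - 15*p_I1/2 - q_C1/9

b0 →J1  (Se1 (Se) sets effort on bond)
b2 →I1  (I1: I, integral causality)
b1 →J1  (J1 flow already set via bond 2)
b3 →J1  (J1: bond 2 brought flow, rest push out)
b4 →J1  (J1: bond 2 brought flow, rest push out)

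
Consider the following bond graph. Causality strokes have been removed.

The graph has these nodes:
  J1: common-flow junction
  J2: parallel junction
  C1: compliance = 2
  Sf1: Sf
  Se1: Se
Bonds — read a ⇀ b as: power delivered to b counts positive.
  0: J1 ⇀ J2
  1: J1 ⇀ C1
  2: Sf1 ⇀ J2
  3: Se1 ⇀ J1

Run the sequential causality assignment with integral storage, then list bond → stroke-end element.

β2 stroke at Sf1  (Sf1: flow source, stroke at near end)
β3 stroke at J1  (source Se1 imposes e)
β0 stroke at J2  (only one effort-in slot at J2)
β1 stroke at J1  (J1: bond 0 brought flow, rest push out)

β0 →J2
β1 →J1
β2 →Sf1
β3 →J1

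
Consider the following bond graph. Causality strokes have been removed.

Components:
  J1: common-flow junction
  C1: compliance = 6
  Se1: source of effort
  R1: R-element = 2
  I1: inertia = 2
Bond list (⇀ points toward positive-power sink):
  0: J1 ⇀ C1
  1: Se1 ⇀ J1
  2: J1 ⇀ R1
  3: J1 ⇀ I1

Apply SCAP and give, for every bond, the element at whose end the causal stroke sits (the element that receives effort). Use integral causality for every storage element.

#0 stroke→J1
#1 stroke→J1
#2 stroke→J1
#3 stroke→I1

b1 |J1  (Se1 (Se) sets effort on bond)
b0 |J1  (C1: C, integral causality)
b3 |I1  (I1 integral (f out))
b2 |J1  (J1: bond 3 brought flow, rest push out)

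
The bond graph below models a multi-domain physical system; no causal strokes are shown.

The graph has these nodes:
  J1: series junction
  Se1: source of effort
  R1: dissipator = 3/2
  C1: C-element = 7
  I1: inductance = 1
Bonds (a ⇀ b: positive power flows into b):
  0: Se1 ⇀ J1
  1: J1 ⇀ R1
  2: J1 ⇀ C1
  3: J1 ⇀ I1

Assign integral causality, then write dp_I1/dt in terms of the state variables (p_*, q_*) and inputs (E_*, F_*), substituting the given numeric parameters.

bond 0 |J1  (Se1 fixes effort; stroke away)
bond 2 |J1  (prefer integral on C1)
bond 3 |I1  (I1 outputs flow p/I1)
bond 1 |J1  (J1: bond 3 brought flow, rest push out)

dp_I1/dt = E_Se1 - 3*p_I1/2 - q_C1/7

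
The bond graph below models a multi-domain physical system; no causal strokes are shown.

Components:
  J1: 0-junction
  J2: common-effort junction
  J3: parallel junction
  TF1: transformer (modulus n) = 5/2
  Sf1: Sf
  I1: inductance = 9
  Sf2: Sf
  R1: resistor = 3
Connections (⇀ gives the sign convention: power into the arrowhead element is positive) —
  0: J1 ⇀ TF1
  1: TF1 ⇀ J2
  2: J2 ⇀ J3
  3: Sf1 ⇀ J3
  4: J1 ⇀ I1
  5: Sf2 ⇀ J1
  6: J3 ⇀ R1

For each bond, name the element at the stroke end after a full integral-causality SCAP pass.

bond 0 stroke at J1
bond 1 stroke at TF1
bond 2 stroke at J2
bond 3 stroke at Sf1
bond 4 stroke at I1
bond 5 stroke at Sf2
bond 6 stroke at J3

b3 stroke→Sf1  (source Sf1 imposes f)
b5 stroke→Sf2  (source Sf2 imposes f)
b4 stroke→I1  (I1: I, integral causality)
b0 stroke→J1  (closing 0-jn rule on J1)
b1 stroke→TF1  (TF1 one-in-one-out from 0)
b2 stroke→J2  (closing 0-jn rule on J2)
b6 stroke→J3  (J3 needs exactly one e-in)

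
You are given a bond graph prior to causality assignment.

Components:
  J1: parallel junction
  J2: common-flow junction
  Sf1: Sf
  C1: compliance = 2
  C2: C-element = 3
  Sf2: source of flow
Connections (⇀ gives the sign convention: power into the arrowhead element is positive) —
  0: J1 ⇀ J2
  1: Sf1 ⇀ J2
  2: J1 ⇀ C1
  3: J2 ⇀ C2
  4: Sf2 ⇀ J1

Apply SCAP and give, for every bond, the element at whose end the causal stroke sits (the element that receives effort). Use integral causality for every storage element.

#0 stroke at J2
#1 stroke at Sf1
#2 stroke at J1
#3 stroke at J2
#4 stroke at Sf2

b1 →Sf1  (Sf1 (Sf) sets flow on bond)
b4 →Sf2  (Sf2 (Sf) sets flow on bond)
b0 →J2  (common-f at J2 fixed by 1)
b3 →J2  (1-jn J2 has f-setter on 1)
b2 →J1  (J1 needs exactly one e-in)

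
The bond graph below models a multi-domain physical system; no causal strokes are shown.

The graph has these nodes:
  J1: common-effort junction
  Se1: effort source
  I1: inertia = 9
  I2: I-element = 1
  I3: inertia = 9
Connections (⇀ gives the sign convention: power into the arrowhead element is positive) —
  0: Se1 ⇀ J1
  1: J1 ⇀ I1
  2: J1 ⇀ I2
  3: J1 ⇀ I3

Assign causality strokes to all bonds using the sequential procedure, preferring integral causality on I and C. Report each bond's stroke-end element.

β0 stroke at J1  (Se1: effort source, stroke at far end)
β1 stroke at I1  (J1 effort already set via bond 0)
β2 stroke at I2  (J1 effort already set via bond 0)
β3 stroke at I3  (0-jn J1 has e-setter on 0)

#0 stroke at J1
#1 stroke at I1
#2 stroke at I2
#3 stroke at I3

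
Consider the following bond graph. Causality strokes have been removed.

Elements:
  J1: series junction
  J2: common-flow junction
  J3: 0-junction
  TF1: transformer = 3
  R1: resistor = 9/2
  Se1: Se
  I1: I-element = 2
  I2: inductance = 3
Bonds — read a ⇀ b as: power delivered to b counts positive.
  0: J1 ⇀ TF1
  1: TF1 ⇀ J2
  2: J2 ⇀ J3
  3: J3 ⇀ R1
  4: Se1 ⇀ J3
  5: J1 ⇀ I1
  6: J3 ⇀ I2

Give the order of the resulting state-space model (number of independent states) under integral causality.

bond 4 |J3  (Se1 (Se) sets effort on bond)
bond 2 |J2  (0-jn J3 has e-setter on 4)
bond 3 |R1  (0-jn J3 has e-setter on 4)
bond 6 |I2  (common-e at J3 fixed by 4)
bond 1 |TF1  (closing 1-jn rule on J2)
bond 0 |J1  (TF1 one-in-one-out from 1)
bond 5 |I1  (J1 needs exactly one f-in)

2  (I1, I2 all integral)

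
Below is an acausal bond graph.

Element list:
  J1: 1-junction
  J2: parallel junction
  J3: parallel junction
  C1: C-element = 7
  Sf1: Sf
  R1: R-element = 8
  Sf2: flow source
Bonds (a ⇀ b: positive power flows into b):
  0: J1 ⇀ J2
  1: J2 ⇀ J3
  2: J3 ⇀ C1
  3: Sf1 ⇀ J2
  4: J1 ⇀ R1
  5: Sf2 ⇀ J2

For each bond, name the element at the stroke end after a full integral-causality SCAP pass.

#0 stroke at J1
#1 stroke at J2
#2 stroke at J3
#3 stroke at Sf1
#4 stroke at R1
#5 stroke at Sf2

bond 3 →Sf1  (Sf1: flow source, stroke at near end)
bond 5 →Sf2  (Sf2 (Sf) sets flow on bond)
bond 2 →J3  (C1 integral (e out))
bond 1 →J2  (J3: bond 2 brought effort, rest push out)
bond 0 →J1  (J2 effort already set via bond 1)
bond 4 →R1  (closing 1-jn rule on J1)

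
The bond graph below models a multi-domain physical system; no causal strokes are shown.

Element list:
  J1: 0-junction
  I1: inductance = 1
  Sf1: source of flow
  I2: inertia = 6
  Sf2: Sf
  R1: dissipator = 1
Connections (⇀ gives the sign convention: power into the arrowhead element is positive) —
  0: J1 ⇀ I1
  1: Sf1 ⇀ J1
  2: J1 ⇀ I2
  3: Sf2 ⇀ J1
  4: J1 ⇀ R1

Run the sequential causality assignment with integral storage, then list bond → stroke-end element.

b1 |Sf1  (Sf1 fixes flow; stroke at Sf1)
b3 |Sf2  (Sf2: flow source, stroke at near end)
b0 |I1  (I1: I, integral causality)
b2 |I2  (I2 integral (f out))
b4 |J1  (J1: last free bond brings effort in)

β0 |I1
β1 |Sf1
β2 |I2
β3 |Sf2
β4 |J1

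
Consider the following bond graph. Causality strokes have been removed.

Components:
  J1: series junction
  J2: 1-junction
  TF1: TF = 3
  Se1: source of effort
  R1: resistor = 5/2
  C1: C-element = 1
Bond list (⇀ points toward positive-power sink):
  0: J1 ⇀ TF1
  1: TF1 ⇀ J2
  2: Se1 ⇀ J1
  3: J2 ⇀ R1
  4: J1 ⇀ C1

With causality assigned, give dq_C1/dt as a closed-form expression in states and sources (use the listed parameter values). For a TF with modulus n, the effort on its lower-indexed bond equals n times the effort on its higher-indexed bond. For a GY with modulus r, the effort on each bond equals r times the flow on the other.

dq_C1/dt = 2*E_Se1/45 - 2*q_C1/45

#2 stroke at J1  (Se1 fixes effort; stroke away)
#4 stroke at J1  (prefer integral on C1)
#0 stroke at TF1  (J1 needs exactly one f-in)
#1 stroke at J2  (TF1: transformer flips bond 0)
#3 stroke at R1  (closing 1-jn rule on J2)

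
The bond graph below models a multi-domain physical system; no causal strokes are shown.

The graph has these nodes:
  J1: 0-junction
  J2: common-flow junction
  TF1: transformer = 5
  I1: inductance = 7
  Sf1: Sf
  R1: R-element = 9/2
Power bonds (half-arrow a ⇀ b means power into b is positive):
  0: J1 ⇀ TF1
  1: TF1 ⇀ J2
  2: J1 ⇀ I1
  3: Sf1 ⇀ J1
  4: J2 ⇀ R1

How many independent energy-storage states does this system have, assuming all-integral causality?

1  (I1 all integral)

#3 |Sf1  (source Sf1 imposes f)
#2 |I1  (I1 outputs flow p/I1)
#0 |J1  (only one effort-in slot at J1)
#1 |TF1  (TF1 one-in-one-out from 0)
#4 |J2  (1-jn J2 has f-setter on 1)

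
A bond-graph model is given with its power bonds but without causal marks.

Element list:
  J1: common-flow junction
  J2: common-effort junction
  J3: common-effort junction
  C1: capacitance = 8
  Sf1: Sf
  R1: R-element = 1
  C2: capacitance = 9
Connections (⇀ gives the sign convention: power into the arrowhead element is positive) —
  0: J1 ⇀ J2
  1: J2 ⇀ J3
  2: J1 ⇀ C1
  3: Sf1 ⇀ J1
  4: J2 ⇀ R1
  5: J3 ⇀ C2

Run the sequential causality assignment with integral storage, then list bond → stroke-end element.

b0 |J1
b1 |J2
b2 |J1
b3 |Sf1
b4 |R1
b5 |J3

b3 →Sf1  (source Sf1 imposes f)
b0 →J1  (1-jn J1 has f-setter on 3)
b2 →J1  (common-f at J1 fixed by 3)
b5 →J3  (prefer integral on C2)
b1 →J2  (J3 effort already set via bond 5)
b4 →R1  (0-jn J2 has e-setter on 1)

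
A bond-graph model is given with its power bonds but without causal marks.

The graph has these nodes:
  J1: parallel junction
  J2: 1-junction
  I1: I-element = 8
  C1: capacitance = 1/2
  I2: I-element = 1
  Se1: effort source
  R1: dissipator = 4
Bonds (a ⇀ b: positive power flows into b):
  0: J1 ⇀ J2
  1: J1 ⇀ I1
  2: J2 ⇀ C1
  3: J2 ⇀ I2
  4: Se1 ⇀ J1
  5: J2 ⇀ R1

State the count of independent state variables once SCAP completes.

#4 →J1  (Se1 fixes effort; stroke away)
#0 →J2  (J1 effort already set via bond 4)
#1 →I1  (0-jn J1 has e-setter on 4)
#2 →J2  (prefer integral on C1)
#3 →I2  (I2 integral (f out))
#5 →J2  (1-jn J2 has f-setter on 3)

3  (C1, I1, I2 all integral)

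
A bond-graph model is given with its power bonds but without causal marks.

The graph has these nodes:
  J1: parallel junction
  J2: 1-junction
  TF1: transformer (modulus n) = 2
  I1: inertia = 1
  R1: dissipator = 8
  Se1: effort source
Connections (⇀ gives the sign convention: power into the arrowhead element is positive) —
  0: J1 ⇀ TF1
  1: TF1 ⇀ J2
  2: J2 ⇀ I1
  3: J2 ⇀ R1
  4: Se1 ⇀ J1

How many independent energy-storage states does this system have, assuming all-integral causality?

1  (I1 all integral)

β4 stroke at J1  (source Se1 imposes e)
β0 stroke at TF1  (J1: bond 4 brought effort, rest push out)
β1 stroke at J2  (TF1: transformer flips bond 0)
β2 stroke at I1  (prefer integral on I1)
β3 stroke at J2  (1-jn J2 has f-setter on 2)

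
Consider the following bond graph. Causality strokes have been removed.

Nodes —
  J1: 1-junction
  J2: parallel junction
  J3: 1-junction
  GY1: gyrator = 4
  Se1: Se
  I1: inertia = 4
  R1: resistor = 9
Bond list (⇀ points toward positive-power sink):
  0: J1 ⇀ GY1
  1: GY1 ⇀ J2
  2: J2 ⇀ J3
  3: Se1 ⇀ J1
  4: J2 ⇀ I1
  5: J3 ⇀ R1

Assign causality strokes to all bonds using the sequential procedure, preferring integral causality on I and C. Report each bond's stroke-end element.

b3 →J1  (Se1 (Se) sets effort on bond)
b0 →GY1  (J1 needs exactly one f-in)
b1 →GY1  (GY GY1: same side as bond 0)
b4 →I1  (prefer integral on I1)
b2 →J2  (J2: last free bond brings effort in)
b5 →J3  (J3: bond 2 brought flow, rest push out)

β0 →GY1
β1 →GY1
β2 →J2
β3 →J1
β4 →I1
β5 →J3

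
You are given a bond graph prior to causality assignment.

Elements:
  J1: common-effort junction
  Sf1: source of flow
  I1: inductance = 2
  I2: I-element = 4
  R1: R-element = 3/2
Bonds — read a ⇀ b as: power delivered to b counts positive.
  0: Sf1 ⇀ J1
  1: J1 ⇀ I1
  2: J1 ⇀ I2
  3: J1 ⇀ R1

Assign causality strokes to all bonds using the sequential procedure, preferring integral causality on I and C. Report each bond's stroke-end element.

β0 |Sf1
β1 |I1
β2 |I2
β3 |J1

β0 stroke at Sf1  (source Sf1 imposes f)
β1 stroke at I1  (I1: I, integral causality)
β2 stroke at I2  (prefer integral on I2)
β3 stroke at J1  (J1 needs exactly one e-in)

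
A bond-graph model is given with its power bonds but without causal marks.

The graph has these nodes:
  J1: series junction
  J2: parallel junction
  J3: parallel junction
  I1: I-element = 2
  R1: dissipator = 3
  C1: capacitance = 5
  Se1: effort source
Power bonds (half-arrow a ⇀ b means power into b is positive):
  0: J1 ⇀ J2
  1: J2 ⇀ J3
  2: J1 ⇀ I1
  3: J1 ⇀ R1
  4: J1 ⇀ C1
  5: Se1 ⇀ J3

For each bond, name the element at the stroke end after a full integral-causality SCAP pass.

β5 stroke at J3  (Se1: effort source, stroke at far end)
β1 stroke at J2  (J3: bond 5 brought effort, rest push out)
β0 stroke at J1  (J2 effort already set via bond 1)
β2 stroke at I1  (I1 integral (f out))
β3 stroke at J1  (J1: bond 2 brought flow, rest push out)
β4 stroke at J1  (common-f at J1 fixed by 2)

b0 stroke at J1
b1 stroke at J2
b2 stroke at I1
b3 stroke at J1
b4 stroke at J1
b5 stroke at J3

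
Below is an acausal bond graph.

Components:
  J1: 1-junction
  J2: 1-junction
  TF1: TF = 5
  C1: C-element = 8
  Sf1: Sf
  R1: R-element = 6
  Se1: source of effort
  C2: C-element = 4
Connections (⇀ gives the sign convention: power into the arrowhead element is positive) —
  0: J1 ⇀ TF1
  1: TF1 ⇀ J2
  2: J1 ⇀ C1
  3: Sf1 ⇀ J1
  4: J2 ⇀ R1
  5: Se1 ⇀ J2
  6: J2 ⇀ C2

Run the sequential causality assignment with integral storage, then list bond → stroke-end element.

#0 →J1
#1 →TF1
#2 →J1
#3 →Sf1
#4 →J2
#5 →J2
#6 →J2

β3 stroke→Sf1  (source Sf1 imposes f)
β5 stroke→J2  (Se1: effort source, stroke at far end)
β0 stroke→J1  (J1 flow already set via bond 3)
β2 stroke→J1  (common-f at J1 fixed by 3)
β1 stroke→TF1  (TF1: transformer flips bond 0)
β4 stroke→J2  (J2 flow already set via bond 1)
β6 stroke→J2  (J2: bond 1 brought flow, rest push out)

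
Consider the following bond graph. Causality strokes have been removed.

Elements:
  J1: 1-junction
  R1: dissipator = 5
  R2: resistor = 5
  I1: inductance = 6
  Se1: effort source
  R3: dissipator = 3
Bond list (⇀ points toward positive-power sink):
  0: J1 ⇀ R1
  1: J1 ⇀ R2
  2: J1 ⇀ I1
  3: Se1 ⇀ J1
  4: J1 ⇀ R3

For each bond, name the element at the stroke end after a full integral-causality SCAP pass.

#3 →J1  (Se1: effort source, stroke at far end)
#2 →I1  (I1 outputs flow p/I1)
#0 →J1  (J1: bond 2 brought flow, rest push out)
#1 →J1  (J1 flow already set via bond 2)
#4 →J1  (J1: bond 2 brought flow, rest push out)

β0 |J1
β1 |J1
β2 |I1
β3 |J1
β4 |J1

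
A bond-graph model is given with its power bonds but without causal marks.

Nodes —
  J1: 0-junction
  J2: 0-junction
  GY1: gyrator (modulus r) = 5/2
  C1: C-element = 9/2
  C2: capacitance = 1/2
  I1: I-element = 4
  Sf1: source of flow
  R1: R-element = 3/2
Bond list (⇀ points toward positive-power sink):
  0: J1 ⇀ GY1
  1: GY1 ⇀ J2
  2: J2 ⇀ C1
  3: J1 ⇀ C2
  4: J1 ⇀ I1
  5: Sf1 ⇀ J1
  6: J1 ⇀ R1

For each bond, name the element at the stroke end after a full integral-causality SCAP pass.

#5 stroke→Sf1  (Sf1: flow source, stroke at near end)
#2 stroke→J2  (C1: C, integral causality)
#1 stroke→GY1  (J2: bond 2 brought effort, rest push out)
#0 stroke→GY1  (through GY1, causality inverts; strokes same side of GY1)
#3 stroke→J1  (prefer integral on C2)
#4 stroke→I1  (common-e at J1 fixed by 3)
#6 stroke→R1  (J1 effort already set via bond 3)

β0 |GY1
β1 |GY1
β2 |J2
β3 |J1
β4 |I1
β5 |Sf1
β6 |R1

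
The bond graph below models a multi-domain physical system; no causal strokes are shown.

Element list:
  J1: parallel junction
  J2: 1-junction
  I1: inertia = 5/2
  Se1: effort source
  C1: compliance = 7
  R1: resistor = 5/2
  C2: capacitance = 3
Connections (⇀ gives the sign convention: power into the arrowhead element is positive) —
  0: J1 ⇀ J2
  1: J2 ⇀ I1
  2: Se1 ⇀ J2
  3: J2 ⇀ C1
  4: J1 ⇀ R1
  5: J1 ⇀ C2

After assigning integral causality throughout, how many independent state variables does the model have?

3  (C1, C2, I1 all integral)

#2 |J2  (source Se1 imposes e)
#1 |I1  (I1 outputs flow p/I1)
#0 |J2  (J2 flow already set via bond 1)
#3 |J2  (J2: bond 1 brought flow, rest push out)
#5 |J1  (C2 outputs effort q/C2)
#4 |R1  (J1: bond 5 brought effort, rest push out)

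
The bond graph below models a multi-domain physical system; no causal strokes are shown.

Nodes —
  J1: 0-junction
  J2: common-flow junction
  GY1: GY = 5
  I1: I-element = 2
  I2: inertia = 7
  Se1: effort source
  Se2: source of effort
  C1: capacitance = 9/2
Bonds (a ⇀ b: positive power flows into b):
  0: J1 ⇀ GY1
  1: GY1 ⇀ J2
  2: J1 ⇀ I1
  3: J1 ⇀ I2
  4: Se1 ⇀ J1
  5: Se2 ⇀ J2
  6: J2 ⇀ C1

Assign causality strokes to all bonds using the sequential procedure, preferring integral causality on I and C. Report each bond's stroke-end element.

#4 stroke at J1  (Se1: effort source, stroke at far end)
#5 stroke at J2  (Se2: effort source, stroke at far end)
#0 stroke at GY1  (J1: bond 4 brought effort, rest push out)
#2 stroke at I1  (common-e at J1 fixed by 4)
#3 stroke at I2  (J1 effort already set via bond 4)
#1 stroke at GY1  (GY GY1: same side as bond 0)
#6 stroke at J2  (J2 flow already set via bond 1)

β0 stroke at GY1
β1 stroke at GY1
β2 stroke at I1
β3 stroke at I2
β4 stroke at J1
β5 stroke at J2
β6 stroke at J2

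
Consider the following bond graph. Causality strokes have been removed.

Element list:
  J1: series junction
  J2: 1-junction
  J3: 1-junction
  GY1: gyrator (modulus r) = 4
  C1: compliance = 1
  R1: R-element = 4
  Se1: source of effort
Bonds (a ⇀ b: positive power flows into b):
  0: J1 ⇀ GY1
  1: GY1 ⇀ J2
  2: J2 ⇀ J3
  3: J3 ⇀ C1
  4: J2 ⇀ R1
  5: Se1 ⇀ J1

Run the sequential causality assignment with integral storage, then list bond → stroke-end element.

#0 →GY1
#1 →GY1
#2 →J2
#3 →J3
#4 →J2
#5 →J1

β5 →J1  (Se1 fixes effort; stroke away)
β0 →GY1  (J1 needs exactly one f-in)
β1 →GY1  (GY1 both-in/both-out from 0)
β2 →J2  (common-f at J2 fixed by 1)
β4 →J2  (common-f at J2 fixed by 1)
β3 →J3  (1-jn J3 has f-setter on 2)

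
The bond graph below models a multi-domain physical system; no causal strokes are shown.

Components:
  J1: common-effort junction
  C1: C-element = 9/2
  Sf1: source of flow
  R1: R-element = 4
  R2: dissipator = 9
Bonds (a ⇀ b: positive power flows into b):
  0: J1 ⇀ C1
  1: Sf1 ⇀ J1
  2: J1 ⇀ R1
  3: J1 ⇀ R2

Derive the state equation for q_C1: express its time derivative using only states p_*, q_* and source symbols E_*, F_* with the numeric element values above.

dq_C1/dt = F_Sf1 - 13*q_C1/162

β1 stroke at Sf1  (Sf1 (Sf) sets flow on bond)
β0 stroke at J1  (C1: C, integral causality)
β2 stroke at R1  (0-jn J1 has e-setter on 0)
β3 stroke at R2  (0-jn J1 has e-setter on 0)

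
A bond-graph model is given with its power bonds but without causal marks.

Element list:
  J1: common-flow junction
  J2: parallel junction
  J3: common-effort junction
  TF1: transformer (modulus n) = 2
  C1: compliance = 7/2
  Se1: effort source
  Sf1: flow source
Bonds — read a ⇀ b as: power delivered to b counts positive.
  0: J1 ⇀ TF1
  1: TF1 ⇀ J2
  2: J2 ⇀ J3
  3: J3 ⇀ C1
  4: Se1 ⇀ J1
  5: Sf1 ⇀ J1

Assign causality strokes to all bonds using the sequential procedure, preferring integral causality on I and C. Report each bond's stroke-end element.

#0 stroke at J1
#1 stroke at TF1
#2 stroke at J2
#3 stroke at J3
#4 stroke at J1
#5 stroke at Sf1

bond 4 stroke at J1  (Se1 fixes effort; stroke away)
bond 5 stroke at Sf1  (Sf1: flow source, stroke at near end)
bond 0 stroke at J1  (J1: bond 5 brought flow, rest push out)
bond 1 stroke at TF1  (TF1: transformer flips bond 0)
bond 2 stroke at J2  (only one effort-in slot at J2)
bond 3 stroke at J3  (closing 0-jn rule on J3)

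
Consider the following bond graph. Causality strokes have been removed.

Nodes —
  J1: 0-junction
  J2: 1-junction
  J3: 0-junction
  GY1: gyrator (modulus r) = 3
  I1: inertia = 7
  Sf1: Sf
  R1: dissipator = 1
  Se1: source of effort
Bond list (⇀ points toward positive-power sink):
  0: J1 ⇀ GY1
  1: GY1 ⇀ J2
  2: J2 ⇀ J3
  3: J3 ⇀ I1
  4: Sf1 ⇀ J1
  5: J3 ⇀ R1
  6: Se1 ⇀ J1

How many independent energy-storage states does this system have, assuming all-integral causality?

1  (I1 all integral)

bond 4 |Sf1  (Sf1 (Sf) sets flow on bond)
bond 6 |J1  (Se1 (Se) sets effort on bond)
bond 0 |GY1  (J1: bond 6 brought effort, rest push out)
bond 1 |GY1  (through GY1, causality inverts; strokes same side of GY1)
bond 2 |J2  (J2 flow already set via bond 1)
bond 3 |I1  (I1: I, integral causality)
bond 5 |J3  (only one effort-in slot at J3)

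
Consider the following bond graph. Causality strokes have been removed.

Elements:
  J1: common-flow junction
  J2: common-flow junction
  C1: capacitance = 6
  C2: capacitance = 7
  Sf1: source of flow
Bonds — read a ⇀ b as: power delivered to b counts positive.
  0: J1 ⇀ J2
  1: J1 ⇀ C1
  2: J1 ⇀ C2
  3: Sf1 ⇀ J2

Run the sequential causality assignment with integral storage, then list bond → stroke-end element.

β0 |J2
β1 |J1
β2 |J1
β3 |Sf1

β3 stroke→Sf1  (source Sf1 imposes f)
β0 stroke→J2  (common-f at J2 fixed by 3)
β1 stroke→J1  (common-f at J1 fixed by 0)
β2 stroke→J1  (J1 flow already set via bond 0)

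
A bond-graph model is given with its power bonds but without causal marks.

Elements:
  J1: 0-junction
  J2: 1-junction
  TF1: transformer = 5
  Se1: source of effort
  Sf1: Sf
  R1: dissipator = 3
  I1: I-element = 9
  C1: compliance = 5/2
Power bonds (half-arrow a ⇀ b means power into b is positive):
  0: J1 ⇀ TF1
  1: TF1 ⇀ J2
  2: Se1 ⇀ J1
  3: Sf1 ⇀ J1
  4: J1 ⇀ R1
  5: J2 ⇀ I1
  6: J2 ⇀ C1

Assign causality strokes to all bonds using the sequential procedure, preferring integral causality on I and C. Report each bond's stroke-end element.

β0 stroke at TF1
β1 stroke at J2
β2 stroke at J1
β3 stroke at Sf1
β4 stroke at R1
β5 stroke at I1
β6 stroke at J2

b2 →J1  (source Se1 imposes e)
b3 →Sf1  (Sf1 (Sf) sets flow on bond)
b0 →TF1  (common-e at J1 fixed by 2)
b4 →R1  (J1: bond 2 brought effort, rest push out)
b1 →J2  (TF1: transformer flips bond 0)
b5 →I1  (I1: I, integral causality)
b6 →J2  (1-jn J2 has f-setter on 5)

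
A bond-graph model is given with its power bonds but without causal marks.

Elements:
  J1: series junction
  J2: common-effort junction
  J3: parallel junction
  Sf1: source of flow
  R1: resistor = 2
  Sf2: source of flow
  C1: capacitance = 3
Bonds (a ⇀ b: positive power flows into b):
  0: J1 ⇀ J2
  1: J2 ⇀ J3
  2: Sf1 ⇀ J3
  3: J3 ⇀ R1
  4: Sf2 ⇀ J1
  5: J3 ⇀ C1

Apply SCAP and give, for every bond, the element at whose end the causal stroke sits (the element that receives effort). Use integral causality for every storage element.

#2 →Sf1  (Sf1: flow source, stroke at near end)
#4 →Sf2  (source Sf2 imposes f)
#0 →J1  (common-f at J1 fixed by 4)
#1 →J2  (only one effort-in slot at J2)
#5 →J3  (C1: C, integral causality)
#3 →R1  (J3 effort already set via bond 5)

β0 →J1
β1 →J2
β2 →Sf1
β3 →R1
β4 →Sf2
β5 →J3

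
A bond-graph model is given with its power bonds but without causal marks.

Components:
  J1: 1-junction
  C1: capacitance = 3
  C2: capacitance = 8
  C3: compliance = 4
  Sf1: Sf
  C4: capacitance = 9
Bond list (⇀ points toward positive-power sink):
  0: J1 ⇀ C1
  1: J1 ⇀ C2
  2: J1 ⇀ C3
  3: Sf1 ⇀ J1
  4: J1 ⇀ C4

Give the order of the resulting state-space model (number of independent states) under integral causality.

4  (C1, C2, C3, C4 all integral)

bond 3 stroke at Sf1  (source Sf1 imposes f)
bond 0 stroke at J1  (common-f at J1 fixed by 3)
bond 1 stroke at J1  (J1: bond 3 brought flow, rest push out)
bond 2 stroke at J1  (J1 flow already set via bond 3)
bond 4 stroke at J1  (J1: bond 3 brought flow, rest push out)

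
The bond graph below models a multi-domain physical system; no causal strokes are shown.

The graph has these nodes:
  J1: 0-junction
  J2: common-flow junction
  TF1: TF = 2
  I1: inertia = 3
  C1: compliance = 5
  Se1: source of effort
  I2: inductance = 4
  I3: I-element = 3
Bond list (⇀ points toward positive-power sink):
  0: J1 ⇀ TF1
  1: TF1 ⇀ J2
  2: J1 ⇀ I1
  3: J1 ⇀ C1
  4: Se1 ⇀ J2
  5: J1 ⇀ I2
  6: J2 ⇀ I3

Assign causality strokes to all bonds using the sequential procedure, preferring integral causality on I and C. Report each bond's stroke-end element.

β0 stroke at TF1
β1 stroke at J2
β2 stroke at I1
β3 stroke at J1
β4 stroke at J2
β5 stroke at I2
β6 stroke at I3

bond 4 →J2  (Se1: effort source, stroke at far end)
bond 2 →I1  (I1: I, integral causality)
bond 3 →J1  (prefer integral on C1)
bond 0 →TF1  (0-jn J1 has e-setter on 3)
bond 5 →I2  (common-e at J1 fixed by 3)
bond 1 →J2  (TF TF1: opposite of bond 0)
bond 6 →I3  (only one flow-in slot at J2)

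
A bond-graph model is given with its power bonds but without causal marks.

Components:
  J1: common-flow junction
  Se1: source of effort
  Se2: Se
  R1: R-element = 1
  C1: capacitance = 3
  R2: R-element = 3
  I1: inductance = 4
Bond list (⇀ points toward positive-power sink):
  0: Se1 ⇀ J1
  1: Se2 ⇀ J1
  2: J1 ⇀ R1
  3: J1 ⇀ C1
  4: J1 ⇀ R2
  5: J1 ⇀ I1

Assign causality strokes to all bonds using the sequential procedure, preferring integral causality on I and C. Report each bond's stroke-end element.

bond 0 stroke at J1  (Se1: effort source, stroke at far end)
bond 1 stroke at J1  (source Se2 imposes e)
bond 3 stroke at J1  (prefer integral on C1)
bond 5 stroke at I1  (I1 outputs flow p/I1)
bond 2 stroke at J1  (common-f at J1 fixed by 5)
bond 4 stroke at J1  (J1 flow already set via bond 5)

bond 0 →J1
bond 1 →J1
bond 2 →J1
bond 3 →J1
bond 4 →J1
bond 5 →I1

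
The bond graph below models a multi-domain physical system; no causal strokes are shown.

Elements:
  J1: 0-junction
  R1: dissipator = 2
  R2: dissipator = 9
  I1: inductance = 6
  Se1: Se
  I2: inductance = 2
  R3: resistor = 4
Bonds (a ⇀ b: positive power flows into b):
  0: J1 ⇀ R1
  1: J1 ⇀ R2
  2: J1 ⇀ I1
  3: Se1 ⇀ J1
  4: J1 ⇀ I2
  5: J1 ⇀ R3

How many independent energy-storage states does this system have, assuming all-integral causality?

b3 stroke→J1  (Se1 fixes effort; stroke away)
b0 stroke→R1  (J1: bond 3 brought effort, rest push out)
b1 stroke→R2  (0-jn J1 has e-setter on 3)
b2 stroke→I1  (common-e at J1 fixed by 3)
b4 stroke→I2  (J1 effort already set via bond 3)
b5 stroke→R3  (common-e at J1 fixed by 3)

2  (I1, I2 all integral)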